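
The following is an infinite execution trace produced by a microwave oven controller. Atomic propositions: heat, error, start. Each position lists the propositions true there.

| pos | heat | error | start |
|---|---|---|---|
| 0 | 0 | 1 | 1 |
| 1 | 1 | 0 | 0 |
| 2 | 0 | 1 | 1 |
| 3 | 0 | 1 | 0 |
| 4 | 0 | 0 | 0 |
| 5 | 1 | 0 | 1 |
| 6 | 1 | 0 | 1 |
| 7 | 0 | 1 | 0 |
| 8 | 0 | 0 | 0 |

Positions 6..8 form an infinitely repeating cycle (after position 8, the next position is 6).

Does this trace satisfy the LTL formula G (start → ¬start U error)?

start → ¬start U error must hold at every position from 0 onward. It fails at position 5, so G (start → ¬start U error) is false.
Positions where start holds: 0, 2, 5, 6.
Check ¬start U error at each: 0→ok, 2→ok, 5→fails, 6→fails.

Violated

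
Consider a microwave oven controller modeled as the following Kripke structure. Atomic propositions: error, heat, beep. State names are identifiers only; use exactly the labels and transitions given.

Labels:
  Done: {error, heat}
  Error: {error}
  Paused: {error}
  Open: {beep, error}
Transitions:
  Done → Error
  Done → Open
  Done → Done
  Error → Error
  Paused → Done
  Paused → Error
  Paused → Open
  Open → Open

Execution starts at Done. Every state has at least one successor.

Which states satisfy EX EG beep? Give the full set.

{Done, Paused, Open}

States satisfying EG beep: {Open}.
States satisfying EX EG beep: {Done, Paused, Open}.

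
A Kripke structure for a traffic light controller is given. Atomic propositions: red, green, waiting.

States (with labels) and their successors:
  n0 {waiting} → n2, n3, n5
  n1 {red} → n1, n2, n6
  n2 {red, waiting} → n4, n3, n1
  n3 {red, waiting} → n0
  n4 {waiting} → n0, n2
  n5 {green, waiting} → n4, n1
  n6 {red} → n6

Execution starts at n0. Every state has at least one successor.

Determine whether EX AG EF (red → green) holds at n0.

States satisfying AG EF (red → green): ∅.
States satisfying EX AG EF (red → green): ∅.
No suitable path/successor from n0 witnesses the formula.
n0 ∉ Sat(EX AG EF (red → green)).

Violated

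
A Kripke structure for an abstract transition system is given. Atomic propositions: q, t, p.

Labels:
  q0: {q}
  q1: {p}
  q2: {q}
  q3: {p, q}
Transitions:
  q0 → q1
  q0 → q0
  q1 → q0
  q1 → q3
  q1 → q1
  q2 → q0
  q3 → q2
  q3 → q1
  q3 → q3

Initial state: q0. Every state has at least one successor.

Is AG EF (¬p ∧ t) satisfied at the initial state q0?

States satisfying EF (¬p ∧ t): ∅.
States satisfying AG EF (¬p ∧ t): ∅.
q0 is reachable from q0 and violates EF (¬p ∧ t), so AG fails at q0.
q0 ∉ Sat(AG EF (¬p ∧ t)).

Violated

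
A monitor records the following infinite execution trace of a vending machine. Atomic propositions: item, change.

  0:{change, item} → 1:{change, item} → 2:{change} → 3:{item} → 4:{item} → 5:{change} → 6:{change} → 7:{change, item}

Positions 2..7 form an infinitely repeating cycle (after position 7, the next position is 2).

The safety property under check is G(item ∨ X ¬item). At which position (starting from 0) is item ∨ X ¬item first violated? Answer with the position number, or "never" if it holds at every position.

Check item ∨ X ¬item at each position in order: 0 ✓, 1 ✓.
At position 2 the labels are {change} and the next position 3 has {item}, so item ∨ X ¬item is false there. This is the first violation.

2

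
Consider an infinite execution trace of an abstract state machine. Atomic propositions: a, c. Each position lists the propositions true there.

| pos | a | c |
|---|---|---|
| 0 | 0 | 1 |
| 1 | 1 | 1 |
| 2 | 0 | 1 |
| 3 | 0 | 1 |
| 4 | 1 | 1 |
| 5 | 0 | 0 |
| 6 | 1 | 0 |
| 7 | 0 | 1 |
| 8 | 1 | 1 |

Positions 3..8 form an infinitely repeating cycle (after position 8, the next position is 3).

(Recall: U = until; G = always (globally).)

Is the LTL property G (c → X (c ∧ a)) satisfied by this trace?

c → X (c ∧ a) must hold at every position from 0 onward. It fails at position 1, so G (c → X (c ∧ a)) is false.
Positions where c holds: 0, 1, 2, 3, 4, 7, 8.
Check X (c ∧ a) at each: 0→ok, 1→fails, 2→fails, 3→ok, 4→fails, 7→ok, 8→fails.

Does not hold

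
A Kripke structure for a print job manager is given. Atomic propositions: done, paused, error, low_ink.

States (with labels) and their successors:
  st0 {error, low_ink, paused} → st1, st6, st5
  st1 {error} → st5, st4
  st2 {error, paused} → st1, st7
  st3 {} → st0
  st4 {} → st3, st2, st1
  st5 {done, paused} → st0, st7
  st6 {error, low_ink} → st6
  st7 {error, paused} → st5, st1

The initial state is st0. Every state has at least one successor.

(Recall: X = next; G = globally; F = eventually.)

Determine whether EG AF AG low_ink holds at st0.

States satisfying AF AG low_ink: {st6}.
States satisfying EG AF AG low_ink: {st6}.
No suitable path/successor from st0 witnesses the formula.
st0 ∉ Sat(EG AF AG low_ink).

Violated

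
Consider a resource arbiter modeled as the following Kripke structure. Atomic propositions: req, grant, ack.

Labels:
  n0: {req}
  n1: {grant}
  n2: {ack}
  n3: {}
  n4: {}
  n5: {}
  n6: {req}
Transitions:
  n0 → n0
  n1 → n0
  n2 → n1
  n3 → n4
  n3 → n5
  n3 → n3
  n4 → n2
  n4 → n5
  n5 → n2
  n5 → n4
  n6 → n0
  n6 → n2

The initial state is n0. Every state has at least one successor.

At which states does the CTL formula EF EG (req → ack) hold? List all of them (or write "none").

States satisfying EG (req → ack): {n3, n4, n5}.
States satisfying EF EG (req → ack): {n3, n4, n5}.

{n3, n4, n5}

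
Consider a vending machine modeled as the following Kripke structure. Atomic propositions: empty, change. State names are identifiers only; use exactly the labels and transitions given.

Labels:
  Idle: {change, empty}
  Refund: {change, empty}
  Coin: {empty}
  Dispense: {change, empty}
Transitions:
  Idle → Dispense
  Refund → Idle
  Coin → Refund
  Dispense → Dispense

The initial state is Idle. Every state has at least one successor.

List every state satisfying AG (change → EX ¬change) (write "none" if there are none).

none

States satisfying change → EX ¬change: {Coin}.
States satisfying AG (change → EX ¬change): ∅.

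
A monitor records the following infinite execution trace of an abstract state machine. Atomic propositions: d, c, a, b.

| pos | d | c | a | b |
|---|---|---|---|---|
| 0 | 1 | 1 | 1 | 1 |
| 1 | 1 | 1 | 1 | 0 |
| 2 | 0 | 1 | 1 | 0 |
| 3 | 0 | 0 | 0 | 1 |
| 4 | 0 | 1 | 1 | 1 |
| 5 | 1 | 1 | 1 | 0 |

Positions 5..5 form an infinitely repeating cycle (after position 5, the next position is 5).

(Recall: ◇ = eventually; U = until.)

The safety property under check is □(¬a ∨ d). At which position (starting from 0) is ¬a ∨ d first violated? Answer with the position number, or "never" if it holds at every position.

2

Check ¬a ∨ d at each position in order: 0 ✓, 1 ✓.
At position 2 the labels are {a, c}, so ¬a ∨ d is false there. This is the first violation.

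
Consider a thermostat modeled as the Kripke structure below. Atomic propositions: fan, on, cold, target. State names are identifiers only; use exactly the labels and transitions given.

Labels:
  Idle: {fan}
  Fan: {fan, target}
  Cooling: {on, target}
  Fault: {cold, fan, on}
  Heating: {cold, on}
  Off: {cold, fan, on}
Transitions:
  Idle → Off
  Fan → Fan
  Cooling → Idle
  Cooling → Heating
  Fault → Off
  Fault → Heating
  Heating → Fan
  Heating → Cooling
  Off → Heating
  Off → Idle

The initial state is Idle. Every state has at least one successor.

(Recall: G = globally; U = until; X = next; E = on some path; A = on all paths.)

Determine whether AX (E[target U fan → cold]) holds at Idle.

Satisfied

States satisfying E[target U fan → cold]: {Cooling, Fault, Heating, Off}.
States satisfying AX (E[target U fan → cold]): {Idle, Fault}.
Idle ∈ Sat(AX (E[target U fan → cold])).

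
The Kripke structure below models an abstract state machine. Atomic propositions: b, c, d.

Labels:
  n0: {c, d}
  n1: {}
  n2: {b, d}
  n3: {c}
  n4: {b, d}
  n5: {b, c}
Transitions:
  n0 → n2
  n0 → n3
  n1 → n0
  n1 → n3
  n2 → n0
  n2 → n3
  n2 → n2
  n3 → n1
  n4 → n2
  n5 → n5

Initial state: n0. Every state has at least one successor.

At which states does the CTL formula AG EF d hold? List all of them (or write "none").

States satisfying EF d: {n0, n1, n2, n3, n4}.
States satisfying AG EF d: {n0, n1, n2, n3, n4}.

{n0, n1, n2, n3, n4}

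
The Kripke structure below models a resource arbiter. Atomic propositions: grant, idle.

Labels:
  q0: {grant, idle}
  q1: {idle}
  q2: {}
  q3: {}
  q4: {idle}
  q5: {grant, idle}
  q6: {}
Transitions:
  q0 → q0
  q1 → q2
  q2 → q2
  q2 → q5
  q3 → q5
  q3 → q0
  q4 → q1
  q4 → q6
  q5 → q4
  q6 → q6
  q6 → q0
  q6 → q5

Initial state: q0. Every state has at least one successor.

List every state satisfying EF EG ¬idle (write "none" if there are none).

{q1, q2, q3, q4, q5, q6}

States satisfying EG ¬idle: {q2, q6}.
States satisfying EF EG ¬idle: {q1, q2, q3, q4, q5, q6}.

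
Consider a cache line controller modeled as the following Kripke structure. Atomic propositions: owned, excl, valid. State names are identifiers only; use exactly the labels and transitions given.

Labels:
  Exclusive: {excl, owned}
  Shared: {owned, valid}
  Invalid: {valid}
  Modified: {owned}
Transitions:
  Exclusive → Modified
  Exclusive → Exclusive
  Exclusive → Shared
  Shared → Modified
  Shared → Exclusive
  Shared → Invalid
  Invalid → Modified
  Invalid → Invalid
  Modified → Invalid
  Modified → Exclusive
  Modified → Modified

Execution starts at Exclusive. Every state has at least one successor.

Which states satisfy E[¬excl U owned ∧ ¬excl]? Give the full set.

{Shared, Invalid, Modified}

States satisfying ¬excl: {Shared, Invalid, Modified}.
States satisfying owned ∧ ¬excl: {Shared, Modified}.
States satisfying E[¬excl U owned ∧ ¬excl]: {Shared, Invalid, Modified}.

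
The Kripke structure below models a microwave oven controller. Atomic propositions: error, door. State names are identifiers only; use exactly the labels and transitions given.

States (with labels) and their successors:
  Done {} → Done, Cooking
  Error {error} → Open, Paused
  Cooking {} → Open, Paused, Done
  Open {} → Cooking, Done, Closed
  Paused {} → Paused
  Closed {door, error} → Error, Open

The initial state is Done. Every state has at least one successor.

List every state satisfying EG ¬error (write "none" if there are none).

{Done, Cooking, Open, Paused}

States satisfying ¬error: {Done, Cooking, Open, Paused}.
States satisfying EG ¬error: {Done, Cooking, Open, Paused}.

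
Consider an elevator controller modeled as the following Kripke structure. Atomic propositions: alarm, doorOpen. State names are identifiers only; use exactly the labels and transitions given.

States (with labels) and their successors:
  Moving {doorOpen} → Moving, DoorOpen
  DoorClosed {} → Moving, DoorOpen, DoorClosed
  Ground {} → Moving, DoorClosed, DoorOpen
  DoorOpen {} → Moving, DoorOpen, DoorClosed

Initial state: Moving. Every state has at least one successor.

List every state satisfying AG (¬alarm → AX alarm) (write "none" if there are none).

none

States satisfying ¬alarm → AX alarm: ∅.
States satisfying AG (¬alarm → AX alarm): ∅.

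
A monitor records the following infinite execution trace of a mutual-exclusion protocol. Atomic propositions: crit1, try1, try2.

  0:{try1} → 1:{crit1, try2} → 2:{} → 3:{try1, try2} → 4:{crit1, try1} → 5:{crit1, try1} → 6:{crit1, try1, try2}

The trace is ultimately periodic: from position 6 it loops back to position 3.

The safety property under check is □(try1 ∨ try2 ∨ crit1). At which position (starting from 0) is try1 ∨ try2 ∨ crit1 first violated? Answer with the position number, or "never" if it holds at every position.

2

Check try1 ∨ try2 ∨ crit1 at each position in order: 0 ✓, 1 ✓.
At position 2 the labels are {}, so try1 ∨ try2 ∨ crit1 is false there. This is the first violation.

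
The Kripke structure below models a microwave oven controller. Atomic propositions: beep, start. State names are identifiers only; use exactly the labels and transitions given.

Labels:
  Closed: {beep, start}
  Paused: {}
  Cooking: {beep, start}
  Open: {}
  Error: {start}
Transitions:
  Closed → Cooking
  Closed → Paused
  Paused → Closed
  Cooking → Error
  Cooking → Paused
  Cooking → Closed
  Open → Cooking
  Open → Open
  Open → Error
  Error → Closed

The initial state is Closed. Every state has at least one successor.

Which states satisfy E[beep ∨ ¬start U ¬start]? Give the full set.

States satisfying beep ∨ ¬start: {Closed, Paused, Cooking, Open}.
States satisfying ¬start: {Paused, Open}.
States satisfying E[beep ∨ ¬start U ¬start]: {Closed, Paused, Cooking, Open}.

{Closed, Paused, Cooking, Open}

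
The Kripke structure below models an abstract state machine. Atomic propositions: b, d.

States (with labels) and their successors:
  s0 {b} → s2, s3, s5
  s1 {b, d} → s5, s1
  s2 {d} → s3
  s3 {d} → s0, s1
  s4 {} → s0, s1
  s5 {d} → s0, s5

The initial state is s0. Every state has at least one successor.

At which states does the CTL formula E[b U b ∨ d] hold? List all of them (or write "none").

States satisfying b: {s0, s1}.
States satisfying b ∨ d: {s0, s1, s2, s3, s5}.
States satisfying E[b U b ∨ d]: {s0, s1, s2, s3, s5}.

{s0, s1, s2, s3, s5}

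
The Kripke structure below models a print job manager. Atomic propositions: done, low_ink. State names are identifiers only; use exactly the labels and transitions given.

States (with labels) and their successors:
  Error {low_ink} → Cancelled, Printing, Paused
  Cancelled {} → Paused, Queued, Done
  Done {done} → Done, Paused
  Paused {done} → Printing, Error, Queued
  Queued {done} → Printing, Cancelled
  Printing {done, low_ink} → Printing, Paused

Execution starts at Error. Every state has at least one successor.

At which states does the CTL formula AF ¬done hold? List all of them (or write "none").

States satisfying ¬done: {Error, Cancelled}.
States satisfying AF ¬done: {Error, Cancelled}.

{Error, Cancelled}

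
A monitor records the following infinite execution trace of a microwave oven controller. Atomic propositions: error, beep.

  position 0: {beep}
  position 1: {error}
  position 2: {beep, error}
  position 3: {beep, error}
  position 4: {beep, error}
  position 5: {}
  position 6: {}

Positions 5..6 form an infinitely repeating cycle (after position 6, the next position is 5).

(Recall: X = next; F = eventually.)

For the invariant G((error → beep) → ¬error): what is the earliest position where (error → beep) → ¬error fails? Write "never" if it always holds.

2

Check (error → beep) → ¬error at each position in order: 0 ✓, 1 ✓.
At position 2 the labels are {beep, error}, so (error → beep) → ¬error is false there. This is the first violation.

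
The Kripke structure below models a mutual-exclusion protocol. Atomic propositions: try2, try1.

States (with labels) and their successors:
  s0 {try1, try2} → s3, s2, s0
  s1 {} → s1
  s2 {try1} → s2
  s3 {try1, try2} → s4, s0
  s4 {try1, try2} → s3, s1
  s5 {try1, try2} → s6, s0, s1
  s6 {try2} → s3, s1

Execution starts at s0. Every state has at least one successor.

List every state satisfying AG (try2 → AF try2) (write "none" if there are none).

{s0, s1, s2, s3, s4, s5, s6}

States satisfying try2 → AF try2: {s0, s1, s2, s3, s4, s5, s6}.
States satisfying AG (try2 → AF try2): {s0, s1, s2, s3, s4, s5, s6}.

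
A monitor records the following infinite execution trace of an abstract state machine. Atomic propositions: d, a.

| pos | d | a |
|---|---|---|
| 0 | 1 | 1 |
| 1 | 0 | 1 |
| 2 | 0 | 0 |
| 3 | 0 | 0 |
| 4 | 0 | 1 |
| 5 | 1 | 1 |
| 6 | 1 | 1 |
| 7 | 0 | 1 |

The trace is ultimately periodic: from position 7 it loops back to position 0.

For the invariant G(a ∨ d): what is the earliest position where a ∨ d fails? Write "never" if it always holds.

2

Check a ∨ d at each position in order: 0 ✓, 1 ✓.
At position 2 the labels are {}, so a ∨ d is false there. This is the first violation.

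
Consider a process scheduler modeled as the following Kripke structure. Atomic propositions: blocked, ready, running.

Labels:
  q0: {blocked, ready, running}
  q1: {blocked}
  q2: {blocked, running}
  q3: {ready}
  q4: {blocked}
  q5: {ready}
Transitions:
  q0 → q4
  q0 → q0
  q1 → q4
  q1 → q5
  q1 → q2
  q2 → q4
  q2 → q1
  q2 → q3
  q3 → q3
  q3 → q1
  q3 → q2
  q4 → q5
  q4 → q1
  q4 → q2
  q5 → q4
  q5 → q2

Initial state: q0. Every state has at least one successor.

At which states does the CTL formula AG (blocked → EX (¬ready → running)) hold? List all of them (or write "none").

{q0, q1, q2, q3, q4, q5}

States satisfying blocked → EX (¬ready → running): {q0, q1, q2, q3, q4, q5}.
States satisfying AG (blocked → EX (¬ready → running)): {q0, q1, q2, q3, q4, q5}.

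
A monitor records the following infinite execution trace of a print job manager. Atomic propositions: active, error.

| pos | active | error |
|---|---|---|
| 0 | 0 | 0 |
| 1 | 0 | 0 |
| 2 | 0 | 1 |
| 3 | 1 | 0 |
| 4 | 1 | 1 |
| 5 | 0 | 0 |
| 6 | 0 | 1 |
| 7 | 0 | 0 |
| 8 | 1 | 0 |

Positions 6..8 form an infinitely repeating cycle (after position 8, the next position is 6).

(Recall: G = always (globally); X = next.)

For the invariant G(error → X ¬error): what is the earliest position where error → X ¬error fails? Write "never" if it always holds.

error → X ¬error holds at every position 0..8, and those are all the positions the trace ever visits, so the invariant G(error → X ¬error) is never violated.

never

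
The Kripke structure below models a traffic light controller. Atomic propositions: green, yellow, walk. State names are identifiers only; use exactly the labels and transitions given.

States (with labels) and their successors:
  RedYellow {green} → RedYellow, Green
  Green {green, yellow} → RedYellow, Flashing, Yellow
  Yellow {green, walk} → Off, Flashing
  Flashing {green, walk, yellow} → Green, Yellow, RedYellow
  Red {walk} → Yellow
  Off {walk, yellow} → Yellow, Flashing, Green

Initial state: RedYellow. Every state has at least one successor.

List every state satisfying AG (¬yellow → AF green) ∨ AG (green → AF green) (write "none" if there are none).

States satisfying ¬yellow → AF green: {RedYellow, Green, Yellow, Flashing, Red, Off}.
States satisfying AG (¬yellow → AF green): {RedYellow, Green, Yellow, Flashing, Red, Off}.
States satisfying green → AF green: {RedYellow, Green, Yellow, Flashing, Red, Off}.
States satisfying AG (green → AF green): {RedYellow, Green, Yellow, Flashing, Red, Off}.
States satisfying AG (¬yellow → AF green) ∨ AG (green → AF green): {RedYellow, Green, Yellow, Flashing, Red, Off}.

{RedYellow, Green, Yellow, Flashing, Red, Off}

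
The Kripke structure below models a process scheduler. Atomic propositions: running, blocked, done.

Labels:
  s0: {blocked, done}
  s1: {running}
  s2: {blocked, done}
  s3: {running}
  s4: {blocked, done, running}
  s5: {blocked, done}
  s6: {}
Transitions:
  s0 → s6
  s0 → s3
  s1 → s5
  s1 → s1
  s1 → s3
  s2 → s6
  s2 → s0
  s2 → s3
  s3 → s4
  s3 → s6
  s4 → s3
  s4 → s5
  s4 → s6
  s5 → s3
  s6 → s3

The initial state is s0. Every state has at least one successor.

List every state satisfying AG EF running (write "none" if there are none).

{s0, s1, s2, s3, s4, s5, s6}

States satisfying EF running: {s0, s1, s2, s3, s4, s5, s6}.
States satisfying AG EF running: {s0, s1, s2, s3, s4, s5, s6}.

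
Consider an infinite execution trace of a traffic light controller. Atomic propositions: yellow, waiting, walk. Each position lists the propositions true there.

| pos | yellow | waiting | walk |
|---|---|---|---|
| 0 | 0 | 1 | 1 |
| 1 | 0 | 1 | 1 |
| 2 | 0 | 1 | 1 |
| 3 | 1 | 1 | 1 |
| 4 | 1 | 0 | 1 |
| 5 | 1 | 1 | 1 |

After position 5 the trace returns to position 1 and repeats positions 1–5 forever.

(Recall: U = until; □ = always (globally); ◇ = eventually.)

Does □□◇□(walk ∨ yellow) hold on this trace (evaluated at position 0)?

Holds

□◇□(walk ∨ yellow) holds at every position 0..5, and those are all positions ever visited, so □□◇□(walk ∨ yellow) holds.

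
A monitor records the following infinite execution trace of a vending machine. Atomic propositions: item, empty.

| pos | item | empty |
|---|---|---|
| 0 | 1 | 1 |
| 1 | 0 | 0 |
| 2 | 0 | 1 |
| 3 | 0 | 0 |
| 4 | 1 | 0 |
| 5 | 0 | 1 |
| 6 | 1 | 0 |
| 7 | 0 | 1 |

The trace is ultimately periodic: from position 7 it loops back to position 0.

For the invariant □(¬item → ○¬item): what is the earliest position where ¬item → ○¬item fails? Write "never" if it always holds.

Check ¬item → ○¬item at each position in order: 0 ✓, 1 ✓, 2 ✓.
At position 3 the labels are {} and the next position 4 has {item}, so ¬item → ○¬item is false there. This is the first violation.

3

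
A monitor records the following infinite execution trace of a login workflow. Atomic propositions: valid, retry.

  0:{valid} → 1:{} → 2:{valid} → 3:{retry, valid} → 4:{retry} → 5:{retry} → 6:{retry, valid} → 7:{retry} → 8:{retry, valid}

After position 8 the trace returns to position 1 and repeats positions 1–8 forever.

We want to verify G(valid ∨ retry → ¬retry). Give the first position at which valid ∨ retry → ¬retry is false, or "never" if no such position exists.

3

Check valid ∨ retry → ¬retry at each position in order: 0 ✓, 1 ✓, 2 ✓.
At position 3 the labels are {retry, valid}, so valid ∨ retry → ¬retry is false there. This is the first violation.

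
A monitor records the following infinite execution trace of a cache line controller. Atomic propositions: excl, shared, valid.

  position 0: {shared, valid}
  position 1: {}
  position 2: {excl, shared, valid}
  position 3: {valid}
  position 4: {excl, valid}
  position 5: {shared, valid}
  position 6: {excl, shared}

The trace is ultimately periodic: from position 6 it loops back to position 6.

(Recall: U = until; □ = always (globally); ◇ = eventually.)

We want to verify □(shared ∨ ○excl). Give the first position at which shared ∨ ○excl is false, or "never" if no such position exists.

Check shared ∨ ○excl at each position in order: 0 ✓, 1 ✓, 2 ✓, 3 ✓.
At position 4 the labels are {excl, valid} and the next position 5 has {shared, valid}, so shared ∨ ○excl is false there. This is the first violation.

4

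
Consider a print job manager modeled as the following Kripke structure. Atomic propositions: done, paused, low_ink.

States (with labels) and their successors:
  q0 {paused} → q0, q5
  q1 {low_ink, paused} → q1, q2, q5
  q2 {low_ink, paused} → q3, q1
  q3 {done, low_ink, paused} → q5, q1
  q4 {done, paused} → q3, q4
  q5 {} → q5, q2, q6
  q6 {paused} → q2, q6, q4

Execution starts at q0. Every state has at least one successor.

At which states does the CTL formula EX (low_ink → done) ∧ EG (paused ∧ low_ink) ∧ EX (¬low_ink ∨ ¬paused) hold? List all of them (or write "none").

{q1, q3}

States satisfying low_ink → done: {q0, q3, q4, q5, q6}.
States satisfying EX (low_ink → done): {q0, q1, q2, q3, q4, q5, q6}.
States satisfying paused ∧ low_ink: {q1, q2, q3}.
States satisfying EG (paused ∧ low_ink): {q1, q2, q3}.
States satisfying EX (low_ink → done) ∧ EG (paused ∧ low_ink): {q1, q2, q3}.
States satisfying ¬low_ink ∨ ¬paused: {q0, q4, q5, q6}.
States satisfying EX (¬low_ink ∨ ¬paused): {q0, q1, q3, q4, q5, q6}.
States satisfying EX (low_ink → done) ∧ EG (paused ∧ low_ink) ∧ EX (¬low_ink ∨ ¬paused): {q1, q3}.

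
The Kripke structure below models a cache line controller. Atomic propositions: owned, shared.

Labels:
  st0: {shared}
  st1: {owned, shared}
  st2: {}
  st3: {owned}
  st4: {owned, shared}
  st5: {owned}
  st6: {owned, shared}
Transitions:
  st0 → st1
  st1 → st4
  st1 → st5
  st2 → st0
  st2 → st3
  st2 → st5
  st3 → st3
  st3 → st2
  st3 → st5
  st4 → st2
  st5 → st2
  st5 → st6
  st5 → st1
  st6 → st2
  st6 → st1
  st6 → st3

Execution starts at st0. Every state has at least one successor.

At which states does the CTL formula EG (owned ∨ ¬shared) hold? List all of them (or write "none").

States satisfying owned ∨ ¬shared: {st1, st2, st3, st4, st5, st6}.
States satisfying EG (owned ∨ ¬shared): {st1, st2, st3, st4, st5, st6}.

{st1, st2, st3, st4, st5, st6}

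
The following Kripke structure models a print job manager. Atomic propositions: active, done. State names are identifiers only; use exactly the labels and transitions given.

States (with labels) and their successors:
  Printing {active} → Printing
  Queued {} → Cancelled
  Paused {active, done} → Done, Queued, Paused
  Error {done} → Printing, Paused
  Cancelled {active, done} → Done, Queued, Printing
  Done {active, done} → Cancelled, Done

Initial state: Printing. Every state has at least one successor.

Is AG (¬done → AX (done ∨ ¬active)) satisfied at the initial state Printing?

States satisfying ¬done → AX (done ∨ ¬active): {Queued, Paused, Error, Cancelled, Done}.
States satisfying AG (¬done → AX (done ∨ ¬active)): ∅.
Printing is reachable from Printing and violates ¬done → AX (done ∨ ¬active), so AG fails at Printing.
Printing ∉ Sat(AG (¬done → AX (done ∨ ¬active))).

No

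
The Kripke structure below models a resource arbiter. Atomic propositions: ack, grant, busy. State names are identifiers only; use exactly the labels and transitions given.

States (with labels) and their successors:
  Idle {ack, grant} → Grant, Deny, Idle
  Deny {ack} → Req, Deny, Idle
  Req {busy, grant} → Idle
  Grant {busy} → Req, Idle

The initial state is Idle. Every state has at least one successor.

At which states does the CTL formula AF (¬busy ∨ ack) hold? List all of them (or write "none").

{Idle, Deny, Req, Grant}

States satisfying ¬busy ∨ ack: {Idle, Deny}.
States satisfying AF (¬busy ∨ ack): {Idle, Deny, Req, Grant}.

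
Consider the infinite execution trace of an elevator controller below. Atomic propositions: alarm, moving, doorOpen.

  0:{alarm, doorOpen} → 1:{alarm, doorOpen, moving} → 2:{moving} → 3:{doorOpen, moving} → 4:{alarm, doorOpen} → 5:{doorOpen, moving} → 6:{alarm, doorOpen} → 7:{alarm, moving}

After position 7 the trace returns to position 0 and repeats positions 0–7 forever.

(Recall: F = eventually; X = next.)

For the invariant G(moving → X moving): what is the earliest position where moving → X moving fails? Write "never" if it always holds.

3

Check moving → X moving at each position in order: 0 ✓, 1 ✓, 2 ✓.
At position 3 the labels are {doorOpen, moving} and the next position 4 has {alarm, doorOpen}, so moving → X moving is false there. This is the first violation.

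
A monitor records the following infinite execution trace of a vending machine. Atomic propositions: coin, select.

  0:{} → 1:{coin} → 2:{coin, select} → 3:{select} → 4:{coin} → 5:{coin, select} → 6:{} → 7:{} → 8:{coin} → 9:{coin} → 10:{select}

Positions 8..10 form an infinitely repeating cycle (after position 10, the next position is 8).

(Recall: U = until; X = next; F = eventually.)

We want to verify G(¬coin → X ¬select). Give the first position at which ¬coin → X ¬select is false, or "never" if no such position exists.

¬coin → X ¬select holds at every position 0..10, and those are all the positions the trace ever visits, so the invariant G(¬coin → X ¬select) is never violated.

never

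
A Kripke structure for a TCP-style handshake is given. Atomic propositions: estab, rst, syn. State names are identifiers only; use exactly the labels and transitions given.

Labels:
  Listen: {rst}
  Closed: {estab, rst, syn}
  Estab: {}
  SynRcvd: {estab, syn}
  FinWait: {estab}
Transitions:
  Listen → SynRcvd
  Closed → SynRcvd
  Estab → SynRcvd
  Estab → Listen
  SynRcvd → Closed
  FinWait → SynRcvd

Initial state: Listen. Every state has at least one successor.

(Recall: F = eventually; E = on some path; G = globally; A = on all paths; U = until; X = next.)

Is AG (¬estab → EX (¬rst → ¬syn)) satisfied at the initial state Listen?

States satisfying ¬estab → EX (¬rst → ¬syn): {Closed, Estab, SynRcvd, FinWait}.
States satisfying AG (¬estab → EX (¬rst → ¬syn)): {Closed, SynRcvd, FinWait}.
Listen is reachable from Listen and violates ¬estab → EX (¬rst → ¬syn), so AG fails at Listen.
Listen ∉ Sat(AG (¬estab → EX (¬rst → ¬syn))).

No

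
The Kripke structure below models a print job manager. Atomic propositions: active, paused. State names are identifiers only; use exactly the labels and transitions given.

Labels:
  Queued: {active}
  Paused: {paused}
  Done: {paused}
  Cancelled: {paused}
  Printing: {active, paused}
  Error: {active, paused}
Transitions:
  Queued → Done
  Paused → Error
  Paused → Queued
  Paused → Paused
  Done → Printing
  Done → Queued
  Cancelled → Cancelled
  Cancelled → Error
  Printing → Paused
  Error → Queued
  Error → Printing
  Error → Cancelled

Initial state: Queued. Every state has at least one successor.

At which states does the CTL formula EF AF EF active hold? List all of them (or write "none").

{Queued, Paused, Done, Cancelled, Printing, Error}

States satisfying AF EF active: {Queued, Paused, Done, Cancelled, Printing, Error}.
States satisfying EF AF EF active: {Queued, Paused, Done, Cancelled, Printing, Error}.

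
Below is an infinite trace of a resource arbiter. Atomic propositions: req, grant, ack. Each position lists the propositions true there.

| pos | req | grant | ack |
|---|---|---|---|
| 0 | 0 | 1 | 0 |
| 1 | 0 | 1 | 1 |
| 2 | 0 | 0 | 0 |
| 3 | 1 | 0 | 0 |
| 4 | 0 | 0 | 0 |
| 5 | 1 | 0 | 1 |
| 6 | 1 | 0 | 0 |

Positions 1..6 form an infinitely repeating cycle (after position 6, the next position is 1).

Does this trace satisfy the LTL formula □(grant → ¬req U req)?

grant → ¬req U req holds at every position 0..6, and those are all positions ever visited, so □(grant → ¬req U req) holds.
Positions where grant holds: 0, 1.
Check ¬req U req at each: 0→ok, 1→ok.

Holds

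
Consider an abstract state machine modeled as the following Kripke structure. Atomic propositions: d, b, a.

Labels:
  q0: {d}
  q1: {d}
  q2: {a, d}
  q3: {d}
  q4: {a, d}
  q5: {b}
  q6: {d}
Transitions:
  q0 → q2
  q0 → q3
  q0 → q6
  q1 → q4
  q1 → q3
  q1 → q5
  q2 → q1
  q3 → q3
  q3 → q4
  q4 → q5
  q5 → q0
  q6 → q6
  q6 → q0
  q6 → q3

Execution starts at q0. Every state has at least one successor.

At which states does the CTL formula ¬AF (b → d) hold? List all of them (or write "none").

States satisfying b → d: {q0, q1, q2, q3, q4, q6}.
States satisfying AF (b → d): {q0, q1, q2, q3, q4, q5, q6}.
States satisfying ¬AF (b → d): ∅.

none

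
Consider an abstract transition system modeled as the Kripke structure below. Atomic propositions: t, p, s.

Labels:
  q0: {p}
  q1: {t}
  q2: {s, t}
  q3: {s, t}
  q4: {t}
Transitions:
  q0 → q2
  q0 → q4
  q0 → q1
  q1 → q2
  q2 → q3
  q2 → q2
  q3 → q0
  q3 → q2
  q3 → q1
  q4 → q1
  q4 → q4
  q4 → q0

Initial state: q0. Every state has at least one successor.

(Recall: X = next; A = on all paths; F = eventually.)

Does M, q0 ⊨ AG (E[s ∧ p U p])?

States satisfying E[s ∧ p U p]: {q0}.
States satisfying AG (E[s ∧ p U p]): ∅.
q1 is reachable from q0 and violates E[s ∧ p U p], so AG fails at q0.
q0 ∉ Sat(AG (E[s ∧ p U p])).

Violated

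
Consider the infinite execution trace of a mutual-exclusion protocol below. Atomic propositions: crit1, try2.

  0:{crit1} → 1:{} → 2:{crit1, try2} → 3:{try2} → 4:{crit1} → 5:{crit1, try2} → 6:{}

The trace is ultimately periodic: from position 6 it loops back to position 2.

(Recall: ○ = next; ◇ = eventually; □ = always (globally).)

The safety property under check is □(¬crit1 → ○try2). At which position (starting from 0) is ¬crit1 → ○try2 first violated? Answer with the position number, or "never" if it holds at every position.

3

Check ¬crit1 → ○try2 at each position in order: 0 ✓, 1 ✓, 2 ✓.
At position 3 the labels are {try2} and the next position 4 has {crit1}, so ¬crit1 → ○try2 is false there. This is the first violation.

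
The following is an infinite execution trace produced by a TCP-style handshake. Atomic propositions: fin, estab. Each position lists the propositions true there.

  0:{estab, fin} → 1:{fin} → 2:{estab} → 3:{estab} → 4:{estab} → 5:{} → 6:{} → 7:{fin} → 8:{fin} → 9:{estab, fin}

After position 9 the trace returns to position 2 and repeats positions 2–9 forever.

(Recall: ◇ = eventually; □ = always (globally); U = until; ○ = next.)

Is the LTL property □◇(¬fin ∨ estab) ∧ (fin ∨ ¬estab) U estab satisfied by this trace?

Yes

◇(¬fin ∨ estab) holds at every position 0..9, and those are all positions ever visited, so □◇(¬fin ∨ estab) holds.
Walking from position 0: estab first holds at position 0, and fin ∨ ¬estab holds at every earlier position along the way, so (fin ∨ ¬estab) U estab holds.
At position 0: □◇(¬fin ∨ estab) is true; (fin ∨ ¬estab) U estab is true; so □◇(¬fin ∨ estab) ∧ (fin ∨ ¬estab) U estab is true.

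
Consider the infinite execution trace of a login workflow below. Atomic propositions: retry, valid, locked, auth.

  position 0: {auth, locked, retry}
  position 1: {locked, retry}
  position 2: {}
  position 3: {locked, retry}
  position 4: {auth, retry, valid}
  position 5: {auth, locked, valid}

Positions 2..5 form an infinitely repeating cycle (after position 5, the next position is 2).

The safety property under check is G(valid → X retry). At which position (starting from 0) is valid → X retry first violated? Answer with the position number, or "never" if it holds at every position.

Check valid → X retry at each position in order: 0 ✓, 1 ✓, 2 ✓, 3 ✓.
At position 4 the labels are {auth, retry, valid} and the next position 5 has {auth, locked, valid}, so valid → X retry is false there. This is the first violation.

4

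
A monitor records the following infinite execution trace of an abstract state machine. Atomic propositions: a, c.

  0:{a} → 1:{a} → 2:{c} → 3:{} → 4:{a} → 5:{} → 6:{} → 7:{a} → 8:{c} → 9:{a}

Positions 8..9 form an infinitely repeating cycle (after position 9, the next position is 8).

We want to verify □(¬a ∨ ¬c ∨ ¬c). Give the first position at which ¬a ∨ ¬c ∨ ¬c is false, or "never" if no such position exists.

never

¬a ∨ ¬c ∨ ¬c holds at every position 0..9, and those are all the positions the trace ever visits, so the invariant □(¬a ∨ ¬c ∨ ¬c) is never violated.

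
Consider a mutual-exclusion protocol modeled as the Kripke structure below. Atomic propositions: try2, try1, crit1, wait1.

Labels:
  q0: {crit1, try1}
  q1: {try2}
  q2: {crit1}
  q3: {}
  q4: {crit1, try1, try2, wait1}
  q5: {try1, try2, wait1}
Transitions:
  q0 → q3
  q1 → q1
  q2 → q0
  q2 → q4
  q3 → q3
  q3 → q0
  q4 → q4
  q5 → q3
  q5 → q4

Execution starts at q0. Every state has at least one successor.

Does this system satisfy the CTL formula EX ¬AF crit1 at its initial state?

States satisfying ¬AF crit1: {q1, q3, q5}.
States satisfying EX ¬AF crit1: {q0, q1, q3, q5}.
q0 ∈ Sat(EX ¬AF crit1).

Holds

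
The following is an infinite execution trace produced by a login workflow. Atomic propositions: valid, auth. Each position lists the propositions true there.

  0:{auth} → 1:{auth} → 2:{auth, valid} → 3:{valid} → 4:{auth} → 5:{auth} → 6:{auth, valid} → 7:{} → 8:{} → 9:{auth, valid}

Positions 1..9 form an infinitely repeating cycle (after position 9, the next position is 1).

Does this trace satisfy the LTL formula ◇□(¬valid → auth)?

□(¬valid → auth) is false at every position 0..9, so it never becomes true and ◇□(¬valid → auth) fails.

No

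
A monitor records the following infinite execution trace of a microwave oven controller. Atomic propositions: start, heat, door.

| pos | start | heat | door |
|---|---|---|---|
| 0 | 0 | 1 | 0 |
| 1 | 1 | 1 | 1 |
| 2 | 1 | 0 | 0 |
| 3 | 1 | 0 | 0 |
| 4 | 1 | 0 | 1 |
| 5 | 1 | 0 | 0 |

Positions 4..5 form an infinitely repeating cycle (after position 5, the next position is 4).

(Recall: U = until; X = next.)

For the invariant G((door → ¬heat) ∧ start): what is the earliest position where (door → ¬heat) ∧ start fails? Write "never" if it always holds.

0

At position 0 the labels are {heat}, so (door → ¬heat) ∧ start is false there. This is the first violation.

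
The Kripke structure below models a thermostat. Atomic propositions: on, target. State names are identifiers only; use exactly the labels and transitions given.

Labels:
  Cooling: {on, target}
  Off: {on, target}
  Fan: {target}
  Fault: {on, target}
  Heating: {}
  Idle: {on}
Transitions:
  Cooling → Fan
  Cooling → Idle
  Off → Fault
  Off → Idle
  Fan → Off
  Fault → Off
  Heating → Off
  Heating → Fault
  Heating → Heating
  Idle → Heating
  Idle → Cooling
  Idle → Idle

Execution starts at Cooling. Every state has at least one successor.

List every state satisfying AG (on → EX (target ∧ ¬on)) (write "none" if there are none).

States satisfying on → EX (target ∧ ¬on): {Cooling, Fan, Heating}.
States satisfying AG (on → EX (target ∧ ¬on)): ∅.

none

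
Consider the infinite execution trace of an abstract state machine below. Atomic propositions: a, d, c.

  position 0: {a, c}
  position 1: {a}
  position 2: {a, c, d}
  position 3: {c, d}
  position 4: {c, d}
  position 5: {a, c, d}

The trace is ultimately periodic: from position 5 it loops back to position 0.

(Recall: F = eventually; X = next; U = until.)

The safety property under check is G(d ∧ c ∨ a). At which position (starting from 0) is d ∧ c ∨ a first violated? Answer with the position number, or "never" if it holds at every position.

never

d ∧ c ∨ a holds at every position 0..5, and those are all the positions the trace ever visits, so the invariant G(d ∧ c ∨ a) is never violated.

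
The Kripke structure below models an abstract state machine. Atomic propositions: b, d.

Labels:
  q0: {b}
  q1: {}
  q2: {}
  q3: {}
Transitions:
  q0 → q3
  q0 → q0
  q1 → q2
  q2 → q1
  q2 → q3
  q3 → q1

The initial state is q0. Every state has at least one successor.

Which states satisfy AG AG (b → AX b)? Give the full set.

States satisfying AG (b → AX b): {q1, q2, q3}.
States satisfying AG AG (b → AX b): {q1, q2, q3}.

{q1, q2, q3}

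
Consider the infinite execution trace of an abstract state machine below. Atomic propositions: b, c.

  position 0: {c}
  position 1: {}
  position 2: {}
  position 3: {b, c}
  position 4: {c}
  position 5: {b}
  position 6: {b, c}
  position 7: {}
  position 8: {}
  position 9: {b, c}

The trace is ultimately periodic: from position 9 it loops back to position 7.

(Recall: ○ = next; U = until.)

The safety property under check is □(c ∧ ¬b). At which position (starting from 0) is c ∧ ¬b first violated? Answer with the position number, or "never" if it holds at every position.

1

Check c ∧ ¬b at each position in order: 0 ✓.
At position 1 the labels are {}, so c ∧ ¬b is false there. This is the first violation.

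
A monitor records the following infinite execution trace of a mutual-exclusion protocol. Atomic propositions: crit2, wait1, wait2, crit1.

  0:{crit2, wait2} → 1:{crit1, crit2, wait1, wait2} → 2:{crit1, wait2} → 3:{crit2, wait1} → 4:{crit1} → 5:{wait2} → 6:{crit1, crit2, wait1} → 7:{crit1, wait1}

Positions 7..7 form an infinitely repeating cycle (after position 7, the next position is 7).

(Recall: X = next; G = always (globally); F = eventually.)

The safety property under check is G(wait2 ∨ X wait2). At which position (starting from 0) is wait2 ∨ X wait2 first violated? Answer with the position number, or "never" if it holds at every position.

3

Check wait2 ∨ X wait2 at each position in order: 0 ✓, 1 ✓, 2 ✓.
At position 3 the labels are {crit2, wait1} and the next position 4 has {crit1}, so wait2 ∨ X wait2 is false there. This is the first violation.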